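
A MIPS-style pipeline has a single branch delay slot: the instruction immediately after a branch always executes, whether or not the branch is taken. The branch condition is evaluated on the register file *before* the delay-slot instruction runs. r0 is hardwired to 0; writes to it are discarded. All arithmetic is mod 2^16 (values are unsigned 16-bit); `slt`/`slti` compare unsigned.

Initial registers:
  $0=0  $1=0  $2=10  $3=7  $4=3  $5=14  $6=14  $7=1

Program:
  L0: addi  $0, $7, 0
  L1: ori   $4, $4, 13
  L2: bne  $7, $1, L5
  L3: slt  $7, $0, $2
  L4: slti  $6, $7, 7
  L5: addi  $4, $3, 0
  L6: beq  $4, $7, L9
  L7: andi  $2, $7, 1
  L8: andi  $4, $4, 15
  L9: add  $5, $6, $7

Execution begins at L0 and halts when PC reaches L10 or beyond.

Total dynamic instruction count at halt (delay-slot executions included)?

9

#0 addi  $0, $7, 0 ; 0/0/10/7/3/14/14/1
#1 ori   $4, $4, 13 ; 0/0/10/7/15/14/14/1
#2 bne  $7, $1, L5 ; 0/0/10/7/15/14/14/1 ; →target
#3 slt  $7, $0, $2 ; 0/0/10/7/15/14/14/1
#5 addi  $4, $3, 0 ; 0/0/10/7/7/14/14/1
#6 beq  $4, $7, L9 ; 0/0/10/7/7/14/14/1 ; →fallthru
#7 andi  $2, $7, 1 ; 0/0/1/7/7/14/14/1
#8 andi  $4, $4, 15 ; 0/0/1/7/7/14/14/1
#9 add  $5, $6, $7 ; 0/0/1/7/7/15/14/1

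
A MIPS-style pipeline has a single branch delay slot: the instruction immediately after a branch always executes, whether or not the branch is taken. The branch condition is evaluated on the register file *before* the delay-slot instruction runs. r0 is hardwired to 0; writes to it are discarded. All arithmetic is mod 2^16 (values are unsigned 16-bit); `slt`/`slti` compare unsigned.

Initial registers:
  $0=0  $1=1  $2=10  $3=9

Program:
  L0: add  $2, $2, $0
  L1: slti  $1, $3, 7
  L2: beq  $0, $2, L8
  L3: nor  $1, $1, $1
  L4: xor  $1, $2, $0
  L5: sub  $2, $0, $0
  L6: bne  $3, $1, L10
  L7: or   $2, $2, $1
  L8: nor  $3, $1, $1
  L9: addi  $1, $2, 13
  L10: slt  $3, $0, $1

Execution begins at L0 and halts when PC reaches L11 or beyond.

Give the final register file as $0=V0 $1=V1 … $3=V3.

  step pc=0: add  $2, $2, $0  regs=(0,1,10,9)
  step pc=1: slti  $1, $3, 7  regs=(0,0,10,9)
  step pc=2: beq  $0, $2, L8  cond=F  regs=(0,0,10,9)
  step pc=3: nor  $1, $1, $1  regs=(0,65535,10,9)
  step pc=4: xor  $1, $2, $0  regs=(0,10,10,9)
  step pc=5: sub  $2, $0, $0  regs=(0,10,0,9)
  step pc=6: bne  $3, $1, L10  cond=T  regs=(0,10,0,9)
  step pc=7: or   $2, $2, $1  regs=(0,10,10,9)
  step pc=10: slt  $3, $0, $1  regs=(0,10,10,1)

$0=0 $1=10 $2=10 $3=1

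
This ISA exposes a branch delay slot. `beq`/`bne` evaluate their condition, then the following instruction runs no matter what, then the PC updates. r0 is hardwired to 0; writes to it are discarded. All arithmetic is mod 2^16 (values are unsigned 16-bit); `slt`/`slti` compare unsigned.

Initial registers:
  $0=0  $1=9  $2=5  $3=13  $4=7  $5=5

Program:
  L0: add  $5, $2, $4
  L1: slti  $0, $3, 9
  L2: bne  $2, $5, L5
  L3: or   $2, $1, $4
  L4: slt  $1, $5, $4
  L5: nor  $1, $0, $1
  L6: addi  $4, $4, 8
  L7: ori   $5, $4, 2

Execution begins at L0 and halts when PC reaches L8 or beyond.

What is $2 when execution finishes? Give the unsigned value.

15

PC=0  add  $5, $2, $4        | $0=0 $1=9 $2=5 $3=13 $4=7 $5=12
PC=1  slti  $0, $3, 9        | $0=0 $1=9 $2=5 $3=13 $4=7 $5=12
PC=2  bne  $2, $5, L5        | $0=0 $1=9 $2=5 $3=13 $4=7 $5=12  [TAKEN]
PC=3  or   $2, $1, $4        | $0=0 $1=9 $2=15 $3=13 $4=7 $5=12
PC=5  nor  $1, $0, $1        | $0=0 $1=65526 $2=15 $3=13 $4=7 $5=12
PC=6  addi  $4, $4, 8        | $0=0 $1=65526 $2=15 $3=13 $4=15 $5=12
PC=7  ori   $5, $4, 2        | $0=0 $1=65526 $2=15 $3=13 $4=15 $5=15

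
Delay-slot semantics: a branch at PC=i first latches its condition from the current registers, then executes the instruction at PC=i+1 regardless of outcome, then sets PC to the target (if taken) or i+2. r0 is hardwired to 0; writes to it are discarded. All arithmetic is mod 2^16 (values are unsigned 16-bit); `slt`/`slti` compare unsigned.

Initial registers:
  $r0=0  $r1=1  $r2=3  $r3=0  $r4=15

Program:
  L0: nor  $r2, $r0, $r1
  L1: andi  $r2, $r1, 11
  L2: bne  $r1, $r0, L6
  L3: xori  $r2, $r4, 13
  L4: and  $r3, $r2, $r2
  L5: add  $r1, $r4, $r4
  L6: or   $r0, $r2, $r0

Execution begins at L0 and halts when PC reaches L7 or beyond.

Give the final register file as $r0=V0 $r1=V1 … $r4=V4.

  step pc=0: nor  $r2, $r0, $r1  regs=(0,1,65534,0,15)
  step pc=1: andi  $r2, $r1, 11  regs=(0,1,1,0,15)
  step pc=2: bne  $r1, $r0, L6  cond=T  regs=(0,1,1,0,15)
  step pc=3: xori  $r2, $r4, 13  regs=(0,1,2,0,15)
  step pc=6: or   $r0, $r2, $r0  regs=(0,1,2,0,15)

$r0=0 $r1=1 $r2=2 $r3=0 $r4=15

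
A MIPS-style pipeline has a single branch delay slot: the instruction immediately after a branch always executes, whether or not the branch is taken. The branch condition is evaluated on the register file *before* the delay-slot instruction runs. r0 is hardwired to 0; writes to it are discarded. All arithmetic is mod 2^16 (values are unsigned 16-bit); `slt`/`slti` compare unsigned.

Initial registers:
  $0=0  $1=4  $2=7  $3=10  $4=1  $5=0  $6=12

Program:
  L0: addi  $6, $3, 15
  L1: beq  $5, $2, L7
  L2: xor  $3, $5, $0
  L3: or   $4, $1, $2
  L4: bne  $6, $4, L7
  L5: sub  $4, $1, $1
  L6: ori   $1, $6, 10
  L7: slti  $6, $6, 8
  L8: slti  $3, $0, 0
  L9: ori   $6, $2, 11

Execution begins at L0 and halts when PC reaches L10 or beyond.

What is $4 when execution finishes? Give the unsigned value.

0

  step pc=0: addi  $6, $3, 15  regs=(0,4,7,10,1,0,25)
  step pc=1: beq  $5, $2, L7  cond=F  regs=(0,4,7,10,1,0,25)
  step pc=2: xor  $3, $5, $0  regs=(0,4,7,0,1,0,25)
  step pc=3: or   $4, $1, $2  regs=(0,4,7,0,7,0,25)
  step pc=4: bne  $6, $4, L7  cond=T  regs=(0,4,7,0,7,0,25)
  step pc=5: sub  $4, $1, $1  regs=(0,4,7,0,0,0,25)
  step pc=7: slti  $6, $6, 8  regs=(0,4,7,0,0,0,0)
  step pc=8: slti  $3, $0, 0  regs=(0,4,7,0,0,0,0)
  step pc=9: ori   $6, $2, 11  regs=(0,4,7,0,0,0,15)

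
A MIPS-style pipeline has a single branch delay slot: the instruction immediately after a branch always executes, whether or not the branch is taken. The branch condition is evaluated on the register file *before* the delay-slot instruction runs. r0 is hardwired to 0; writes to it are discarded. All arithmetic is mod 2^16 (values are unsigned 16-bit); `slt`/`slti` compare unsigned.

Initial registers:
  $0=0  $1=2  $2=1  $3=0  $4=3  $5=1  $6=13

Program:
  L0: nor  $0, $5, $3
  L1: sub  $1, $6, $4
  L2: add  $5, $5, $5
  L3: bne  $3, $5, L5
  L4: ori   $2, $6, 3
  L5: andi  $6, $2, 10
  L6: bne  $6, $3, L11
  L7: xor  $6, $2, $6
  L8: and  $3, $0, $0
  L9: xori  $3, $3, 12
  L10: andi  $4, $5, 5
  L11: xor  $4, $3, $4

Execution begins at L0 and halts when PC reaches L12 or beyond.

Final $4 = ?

3

PC=0  nor  $0, $5, $3        | $0=0 $1=2 $2=1 $3=0 $4=3 $5=1 $6=13
PC=1  sub  $1, $6, $4        | $0=0 $1=10 $2=1 $3=0 $4=3 $5=1 $6=13
PC=2  add  $5, $5, $5        | $0=0 $1=10 $2=1 $3=0 $4=3 $5=2 $6=13
PC=3  bne  $3, $5, L5        | $0=0 $1=10 $2=1 $3=0 $4=3 $5=2 $6=13  [TAKEN]
PC=4  ori   $2, $6, 3        | $0=0 $1=10 $2=15 $3=0 $4=3 $5=2 $6=13
PC=5  andi  $6, $2, 10       | $0=0 $1=10 $2=15 $3=0 $4=3 $5=2 $6=10
PC=6  bne  $6, $3, L11       | $0=0 $1=10 $2=15 $3=0 $4=3 $5=2 $6=10  [TAKEN]
PC=7  xor  $6, $2, $6        | $0=0 $1=10 $2=15 $3=0 $4=3 $5=2 $6=5
PC=11 xor  $4, $3, $4        | $0=0 $1=10 $2=15 $3=0 $4=3 $5=2 $6=5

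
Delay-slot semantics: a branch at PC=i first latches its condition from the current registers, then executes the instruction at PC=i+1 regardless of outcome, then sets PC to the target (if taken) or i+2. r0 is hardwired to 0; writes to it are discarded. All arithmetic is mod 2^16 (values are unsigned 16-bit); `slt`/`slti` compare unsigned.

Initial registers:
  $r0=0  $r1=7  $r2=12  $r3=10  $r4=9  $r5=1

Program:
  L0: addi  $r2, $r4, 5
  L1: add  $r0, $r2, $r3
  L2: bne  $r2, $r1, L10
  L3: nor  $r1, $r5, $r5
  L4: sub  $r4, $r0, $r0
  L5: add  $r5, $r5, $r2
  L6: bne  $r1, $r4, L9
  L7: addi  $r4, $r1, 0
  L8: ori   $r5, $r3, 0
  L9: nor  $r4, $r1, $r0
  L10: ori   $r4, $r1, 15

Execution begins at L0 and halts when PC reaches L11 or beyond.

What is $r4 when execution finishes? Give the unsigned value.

65535

#0 addi  $r2, $r4, 5 ; 0/7/14/10/9/1
#1 add  $r0, $r2, $r3 ; 0/7/14/10/9/1
#2 bne  $r2, $r1, L10 ; 0/7/14/10/9/1 ; →target
#3 nor  $r1, $r5, $r5 ; 0/65534/14/10/9/1
#10 ori   $r4, $r1, 15 ; 0/65534/14/10/65535/1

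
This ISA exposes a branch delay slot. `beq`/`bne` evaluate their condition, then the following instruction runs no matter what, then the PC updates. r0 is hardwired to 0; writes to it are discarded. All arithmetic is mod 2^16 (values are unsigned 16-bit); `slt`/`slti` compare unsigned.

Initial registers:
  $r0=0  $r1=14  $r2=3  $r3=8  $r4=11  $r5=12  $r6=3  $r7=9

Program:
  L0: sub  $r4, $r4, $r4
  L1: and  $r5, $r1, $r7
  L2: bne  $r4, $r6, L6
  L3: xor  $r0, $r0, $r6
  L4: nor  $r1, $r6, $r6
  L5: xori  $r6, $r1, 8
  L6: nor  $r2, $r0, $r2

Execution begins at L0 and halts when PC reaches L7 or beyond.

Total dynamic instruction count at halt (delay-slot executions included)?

[0] sub  $r4, $r4, $r4  →  {$r0:0, $r1:14, $r2:3, $r3:8, $r4:0, $r5:12, $r6:3, $r7:9}
[1] and  $r5, $r1, $r7  →  {$r0:0, $r1:14, $r2:3, $r3:8, $r4:0, $r5:8, $r6:3, $r7:9}
[2] bne  $r4, $r6, L6  →  {$r0:0, $r1:14, $r2:3, $r3:8, $r4:0, $r5:8, $r6:3, $r7:9}  ⟨branch taken⟩
[3] xor  $r0, $r0, $r6  →  {$r0:0, $r1:14, $r2:3, $r3:8, $r4:0, $r5:8, $r6:3, $r7:9}
[6] nor  $r2, $r0, $r2  →  {$r0:0, $r1:14, $r2:65532, $r3:8, $r4:0, $r5:8, $r6:3, $r7:9}

5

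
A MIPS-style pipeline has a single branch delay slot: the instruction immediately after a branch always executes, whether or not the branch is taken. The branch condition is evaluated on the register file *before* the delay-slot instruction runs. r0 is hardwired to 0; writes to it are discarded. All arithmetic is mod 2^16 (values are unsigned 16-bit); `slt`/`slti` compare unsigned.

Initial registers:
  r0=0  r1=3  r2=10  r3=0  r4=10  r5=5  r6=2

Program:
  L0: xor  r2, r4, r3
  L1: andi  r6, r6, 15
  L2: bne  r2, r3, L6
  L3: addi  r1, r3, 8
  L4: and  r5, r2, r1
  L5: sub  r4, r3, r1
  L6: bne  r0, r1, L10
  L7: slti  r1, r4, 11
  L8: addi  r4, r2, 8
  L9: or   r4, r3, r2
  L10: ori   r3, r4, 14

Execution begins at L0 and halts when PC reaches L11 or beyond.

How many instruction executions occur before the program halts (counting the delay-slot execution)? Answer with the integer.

  step pc=0: xor  r2, r4, r3  regs=(0,3,10,0,10,5,2)
  step pc=1: andi  r6, r6, 15  regs=(0,3,10,0,10,5,2)
  step pc=2: bne  r2, r3, L6  cond=T  regs=(0,3,10,0,10,5,2)
  step pc=3: addi  r1, r3, 8  regs=(0,8,10,0,10,5,2)
  step pc=6: bne  r0, r1, L10  cond=T  regs=(0,8,10,0,10,5,2)
  step pc=7: slti  r1, r4, 11  regs=(0,1,10,0,10,5,2)
  step pc=10: ori   r3, r4, 14  regs=(0,1,10,14,10,5,2)

7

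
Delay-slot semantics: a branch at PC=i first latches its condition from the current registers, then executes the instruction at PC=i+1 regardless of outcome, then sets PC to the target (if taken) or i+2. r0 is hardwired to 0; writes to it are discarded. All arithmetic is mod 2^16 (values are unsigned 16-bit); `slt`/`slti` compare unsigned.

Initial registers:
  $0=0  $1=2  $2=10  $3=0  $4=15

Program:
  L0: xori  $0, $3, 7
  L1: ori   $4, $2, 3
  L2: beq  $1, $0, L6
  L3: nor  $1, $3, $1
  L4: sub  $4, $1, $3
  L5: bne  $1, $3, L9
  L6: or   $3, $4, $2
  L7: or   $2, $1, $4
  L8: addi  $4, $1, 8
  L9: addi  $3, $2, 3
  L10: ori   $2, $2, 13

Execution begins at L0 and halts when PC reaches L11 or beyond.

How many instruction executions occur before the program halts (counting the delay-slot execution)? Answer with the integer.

  step pc=0: xori  $0, $3, 7  regs=(0,2,10,0,15)
  step pc=1: ori   $4, $2, 3  regs=(0,2,10,0,11)
  step pc=2: beq  $1, $0, L6  cond=F  regs=(0,2,10,0,11)
  step pc=3: nor  $1, $3, $1  regs=(0,65533,10,0,11)
  step pc=4: sub  $4, $1, $3  regs=(0,65533,10,0,65533)
  step pc=5: bne  $1, $3, L9  cond=T  regs=(0,65533,10,0,65533)
  step pc=6: or   $3, $4, $2  regs=(0,65533,10,65535,65533)
  step pc=9: addi  $3, $2, 3  regs=(0,65533,10,13,65533)
  step pc=10: ori   $2, $2, 13  regs=(0,65533,15,13,65533)

9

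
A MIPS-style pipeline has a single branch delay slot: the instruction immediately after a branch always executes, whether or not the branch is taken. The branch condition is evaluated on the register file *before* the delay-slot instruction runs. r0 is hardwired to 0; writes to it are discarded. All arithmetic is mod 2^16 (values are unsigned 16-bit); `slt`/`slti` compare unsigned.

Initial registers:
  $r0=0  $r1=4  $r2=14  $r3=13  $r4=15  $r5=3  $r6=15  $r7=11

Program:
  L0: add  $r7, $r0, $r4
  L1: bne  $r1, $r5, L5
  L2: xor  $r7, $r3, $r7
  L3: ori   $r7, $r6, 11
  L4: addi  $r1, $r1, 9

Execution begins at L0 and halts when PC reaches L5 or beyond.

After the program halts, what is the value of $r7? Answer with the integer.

2

[0] add  $r7, $r0, $r4  →  {$r0:0, $r1:4, $r2:14, $r3:13, $r4:15, $r5:3, $r6:15, $r7:15}
[1] bne  $r1, $r5, L5  →  {$r0:0, $r1:4, $r2:14, $r3:13, $r4:15, $r5:3, $r6:15, $r7:15}  ⟨branch taken⟩
[2] xor  $r7, $r3, $r7  →  {$r0:0, $r1:4, $r2:14, $r3:13, $r4:15, $r5:3, $r6:15, $r7:2}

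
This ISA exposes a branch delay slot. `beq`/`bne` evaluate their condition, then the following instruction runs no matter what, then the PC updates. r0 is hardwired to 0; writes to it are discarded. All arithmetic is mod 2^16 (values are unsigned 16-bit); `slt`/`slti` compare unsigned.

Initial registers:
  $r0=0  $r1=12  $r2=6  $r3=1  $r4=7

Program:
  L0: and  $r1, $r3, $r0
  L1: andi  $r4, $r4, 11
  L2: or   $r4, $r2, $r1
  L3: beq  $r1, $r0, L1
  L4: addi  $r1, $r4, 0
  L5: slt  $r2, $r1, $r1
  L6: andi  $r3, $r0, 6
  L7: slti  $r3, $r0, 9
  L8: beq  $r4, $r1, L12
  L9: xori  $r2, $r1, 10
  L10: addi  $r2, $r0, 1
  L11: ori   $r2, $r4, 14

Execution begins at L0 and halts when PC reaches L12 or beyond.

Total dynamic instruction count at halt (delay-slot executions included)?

PC=0  and  $r1, $r3, $r0     | $r0=0 $r1=0 $r2=6 $r3=1 $r4=7
PC=1  andi  $r4, $r4, 11     | $r0=0 $r1=0 $r2=6 $r3=1 $r4=3
PC=2  or   $r4, $r2, $r1     | $r0=0 $r1=0 $r2=6 $r3=1 $r4=6
PC=3  beq  $r1, $r0, L1      | $r0=0 $r1=0 $r2=6 $r3=1 $r4=6  [TAKEN]
PC=4  addi  $r1, $r4, 0      | $r0=0 $r1=6 $r2=6 $r3=1 $r4=6
PC=1  andi  $r4, $r4, 11     | $r0=0 $r1=6 $r2=6 $r3=1 $r4=2
PC=2  or   $r4, $r2, $r1     | $r0=0 $r1=6 $r2=6 $r3=1 $r4=6
PC=3  beq  $r1, $r0, L1      | $r0=0 $r1=6 $r2=6 $r3=1 $r4=6  [not taken]
PC=4  addi  $r1, $r4, 0      | $r0=0 $r1=6 $r2=6 $r3=1 $r4=6
PC=5  slt  $r2, $r1, $r1     | $r0=0 $r1=6 $r2=0 $r3=1 $r4=6
PC=6  andi  $r3, $r0, 6      | $r0=0 $r1=6 $r2=0 $r3=0 $r4=6
PC=7  slti  $r3, $r0, 9      | $r0=0 $r1=6 $r2=0 $r3=1 $r4=6
PC=8  beq  $r4, $r1, L12     | $r0=0 $r1=6 $r2=0 $r3=1 $r4=6  [TAKEN]
PC=9  xori  $r2, $r1, 10     | $r0=0 $r1=6 $r2=12 $r3=1 $r4=6

14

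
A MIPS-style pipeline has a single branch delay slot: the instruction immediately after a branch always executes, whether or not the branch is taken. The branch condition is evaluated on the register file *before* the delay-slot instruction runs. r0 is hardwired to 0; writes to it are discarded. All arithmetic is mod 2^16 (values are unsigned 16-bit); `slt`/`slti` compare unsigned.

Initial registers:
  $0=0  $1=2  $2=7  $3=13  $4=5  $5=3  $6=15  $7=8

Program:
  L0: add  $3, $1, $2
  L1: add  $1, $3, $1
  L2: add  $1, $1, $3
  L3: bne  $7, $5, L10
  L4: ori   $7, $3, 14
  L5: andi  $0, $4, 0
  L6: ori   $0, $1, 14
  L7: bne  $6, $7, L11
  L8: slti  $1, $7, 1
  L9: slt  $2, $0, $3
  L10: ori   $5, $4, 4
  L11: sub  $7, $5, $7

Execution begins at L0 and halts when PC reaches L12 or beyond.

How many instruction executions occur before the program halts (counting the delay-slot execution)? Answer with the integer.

  step pc=0: add  $3, $1, $2  regs=(0,2,7,9,5,3,15,8)
  step pc=1: add  $1, $3, $1  regs=(0,11,7,9,5,3,15,8)
  step pc=2: add  $1, $1, $3  regs=(0,20,7,9,5,3,15,8)
  step pc=3: bne  $7, $5, L10  cond=T  regs=(0,20,7,9,5,3,15,8)
  step pc=4: ori   $7, $3, 14  regs=(0,20,7,9,5,3,15,15)
  step pc=10: ori   $5, $4, 4  regs=(0,20,7,9,5,5,15,15)
  step pc=11: sub  $7, $5, $7  regs=(0,20,7,9,5,5,15,65526)

7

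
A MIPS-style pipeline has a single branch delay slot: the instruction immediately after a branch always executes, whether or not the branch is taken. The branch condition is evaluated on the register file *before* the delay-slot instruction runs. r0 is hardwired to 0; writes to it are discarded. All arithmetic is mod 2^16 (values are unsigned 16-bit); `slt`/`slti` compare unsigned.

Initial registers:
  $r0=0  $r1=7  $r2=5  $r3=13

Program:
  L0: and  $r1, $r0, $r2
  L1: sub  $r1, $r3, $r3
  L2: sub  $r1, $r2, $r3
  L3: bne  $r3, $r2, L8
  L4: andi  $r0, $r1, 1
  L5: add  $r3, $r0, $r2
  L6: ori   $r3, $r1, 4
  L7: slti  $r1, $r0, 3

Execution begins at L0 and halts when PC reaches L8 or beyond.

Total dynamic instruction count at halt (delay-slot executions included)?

[0] and  $r1, $r0, $r2  →  {$r0:0, $r1:0, $r2:5, $r3:13}
[1] sub  $r1, $r3, $r3  →  {$r0:0, $r1:0, $r2:5, $r3:13}
[2] sub  $r1, $r2, $r3  →  {$r0:0, $r1:65528, $r2:5, $r3:13}
[3] bne  $r3, $r2, L8  →  {$r0:0, $r1:65528, $r2:5, $r3:13}  ⟨branch taken⟩
[4] andi  $r0, $r1, 1  →  {$r0:0, $r1:65528, $r2:5, $r3:13}

5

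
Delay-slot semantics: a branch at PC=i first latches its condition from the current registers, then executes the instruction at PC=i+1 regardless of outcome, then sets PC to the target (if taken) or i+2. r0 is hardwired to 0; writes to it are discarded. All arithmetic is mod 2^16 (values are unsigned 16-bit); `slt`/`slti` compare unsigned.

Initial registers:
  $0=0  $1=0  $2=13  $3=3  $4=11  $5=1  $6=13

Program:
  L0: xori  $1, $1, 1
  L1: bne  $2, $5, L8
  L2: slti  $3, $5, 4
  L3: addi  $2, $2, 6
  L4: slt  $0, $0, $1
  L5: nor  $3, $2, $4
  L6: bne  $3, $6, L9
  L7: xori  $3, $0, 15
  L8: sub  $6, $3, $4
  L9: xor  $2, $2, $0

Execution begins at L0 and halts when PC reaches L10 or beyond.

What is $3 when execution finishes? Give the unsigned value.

1

[0] xori  $1, $1, 1  →  {$0:0, $1:1, $2:13, $3:3, $4:11, $5:1, $6:13}
[1] bne  $2, $5, L8  →  {$0:0, $1:1, $2:13, $3:3, $4:11, $5:1, $6:13}  ⟨branch taken⟩
[2] slti  $3, $5, 4  →  {$0:0, $1:1, $2:13, $3:1, $4:11, $5:1, $6:13}
[8] sub  $6, $3, $4  →  {$0:0, $1:1, $2:13, $3:1, $4:11, $5:1, $6:65526}
[9] xor  $2, $2, $0  →  {$0:0, $1:1, $2:13, $3:1, $4:11, $5:1, $6:65526}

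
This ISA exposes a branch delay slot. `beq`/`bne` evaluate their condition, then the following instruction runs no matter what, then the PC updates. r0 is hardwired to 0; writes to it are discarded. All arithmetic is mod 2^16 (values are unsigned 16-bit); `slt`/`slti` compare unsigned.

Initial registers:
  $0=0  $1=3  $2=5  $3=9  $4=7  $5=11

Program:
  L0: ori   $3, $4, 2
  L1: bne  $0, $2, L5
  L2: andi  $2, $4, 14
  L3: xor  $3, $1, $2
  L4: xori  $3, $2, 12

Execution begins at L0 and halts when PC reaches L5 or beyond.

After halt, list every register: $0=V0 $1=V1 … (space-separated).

$0=0 $1=3 $2=6 $3=7 $4=7 $5=11

#0 ori   $3, $4, 2 ; 0/3/5/7/7/11
#1 bne  $0, $2, L5 ; 0/3/5/7/7/11 ; →target
#2 andi  $2, $4, 14 ; 0/3/6/7/7/11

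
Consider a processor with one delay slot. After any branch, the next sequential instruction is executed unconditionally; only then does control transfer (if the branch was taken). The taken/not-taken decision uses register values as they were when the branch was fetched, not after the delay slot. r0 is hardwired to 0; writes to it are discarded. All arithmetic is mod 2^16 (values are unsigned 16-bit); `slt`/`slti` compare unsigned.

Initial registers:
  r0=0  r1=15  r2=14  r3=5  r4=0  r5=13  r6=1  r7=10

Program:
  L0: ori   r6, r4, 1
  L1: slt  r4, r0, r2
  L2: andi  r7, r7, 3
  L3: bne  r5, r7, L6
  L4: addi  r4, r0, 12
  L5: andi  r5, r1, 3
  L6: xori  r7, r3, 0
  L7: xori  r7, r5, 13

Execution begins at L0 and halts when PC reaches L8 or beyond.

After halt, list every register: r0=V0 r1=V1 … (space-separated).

r0=0 r1=15 r2=14 r3=5 r4=12 r5=13 r6=1 r7=0

#0 ori   r6, r4, 1 ; 0/15/14/5/0/13/1/10
#1 slt  r4, r0, r2 ; 0/15/14/5/1/13/1/10
#2 andi  r7, r7, 3 ; 0/15/14/5/1/13/1/2
#3 bne  r5, r7, L6 ; 0/15/14/5/1/13/1/2 ; →target
#4 addi  r4, r0, 12 ; 0/15/14/5/12/13/1/2
#6 xori  r7, r3, 0 ; 0/15/14/5/12/13/1/5
#7 xori  r7, r5, 13 ; 0/15/14/5/12/13/1/0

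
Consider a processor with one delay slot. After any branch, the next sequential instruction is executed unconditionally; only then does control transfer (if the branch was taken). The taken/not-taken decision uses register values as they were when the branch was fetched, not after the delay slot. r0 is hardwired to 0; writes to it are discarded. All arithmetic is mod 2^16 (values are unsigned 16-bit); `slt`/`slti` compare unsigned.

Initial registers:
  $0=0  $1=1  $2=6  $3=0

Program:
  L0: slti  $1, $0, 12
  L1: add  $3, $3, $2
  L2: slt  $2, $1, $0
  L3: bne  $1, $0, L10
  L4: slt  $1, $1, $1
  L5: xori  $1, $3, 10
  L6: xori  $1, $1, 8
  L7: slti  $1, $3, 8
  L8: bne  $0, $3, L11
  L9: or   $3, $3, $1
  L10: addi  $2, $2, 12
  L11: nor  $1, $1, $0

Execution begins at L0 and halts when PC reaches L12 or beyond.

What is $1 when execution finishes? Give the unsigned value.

65535

  step pc=0: slti  $1, $0, 12  regs=(0,1,6,0)
  step pc=1: add  $3, $3, $2  regs=(0,1,6,6)
  step pc=2: slt  $2, $1, $0  regs=(0,1,0,6)
  step pc=3: bne  $1, $0, L10  cond=T  regs=(0,1,0,6)
  step pc=4: slt  $1, $1, $1  regs=(0,0,0,6)
  step pc=10: addi  $2, $2, 12  regs=(0,0,12,6)
  step pc=11: nor  $1, $1, $0  regs=(0,65535,12,6)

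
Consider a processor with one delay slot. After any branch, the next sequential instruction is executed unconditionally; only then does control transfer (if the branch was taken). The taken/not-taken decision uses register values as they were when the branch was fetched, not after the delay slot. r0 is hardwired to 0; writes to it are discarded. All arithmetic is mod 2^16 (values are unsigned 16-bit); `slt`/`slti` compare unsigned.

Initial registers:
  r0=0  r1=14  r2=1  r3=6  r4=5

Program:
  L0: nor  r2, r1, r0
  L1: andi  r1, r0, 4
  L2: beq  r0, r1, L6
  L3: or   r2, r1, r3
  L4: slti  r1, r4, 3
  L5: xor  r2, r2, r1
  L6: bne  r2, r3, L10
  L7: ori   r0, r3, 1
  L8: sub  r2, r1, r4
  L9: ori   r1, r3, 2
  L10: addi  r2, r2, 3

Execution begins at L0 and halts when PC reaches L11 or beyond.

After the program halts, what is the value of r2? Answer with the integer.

#0 nor  r2, r1, r0 ; 0/14/65521/6/5
#1 andi  r1, r0, 4 ; 0/0/65521/6/5
#2 beq  r0, r1, L6 ; 0/0/65521/6/5 ; →target
#3 or   r2, r1, r3 ; 0/0/6/6/5
#6 bne  r2, r3, L10 ; 0/0/6/6/5 ; →fallthru
#7 ori   r0, r3, 1 ; 0/0/6/6/5
#8 sub  r2, r1, r4 ; 0/0/65531/6/5
#9 ori   r1, r3, 2 ; 0/6/65531/6/5
#10 addi  r2, r2, 3 ; 0/6/65534/6/5

65534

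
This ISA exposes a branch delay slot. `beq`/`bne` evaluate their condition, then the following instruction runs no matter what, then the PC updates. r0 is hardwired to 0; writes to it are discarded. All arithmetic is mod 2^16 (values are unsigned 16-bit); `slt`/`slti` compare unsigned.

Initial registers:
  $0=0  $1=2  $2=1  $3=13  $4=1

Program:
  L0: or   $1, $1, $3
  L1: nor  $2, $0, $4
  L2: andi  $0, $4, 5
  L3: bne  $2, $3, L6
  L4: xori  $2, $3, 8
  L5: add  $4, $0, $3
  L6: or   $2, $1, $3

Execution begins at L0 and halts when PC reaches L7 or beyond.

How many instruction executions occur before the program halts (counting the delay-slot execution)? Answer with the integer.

6

PC=0  or   $1, $1, $3        | $0=0 $1=15 $2=1 $3=13 $4=1
PC=1  nor  $2, $0, $4        | $0=0 $1=15 $2=65534 $3=13 $4=1
PC=2  andi  $0, $4, 5        | $0=0 $1=15 $2=65534 $3=13 $4=1
PC=3  bne  $2, $3, L6        | $0=0 $1=15 $2=65534 $3=13 $4=1  [TAKEN]
PC=4  xori  $2, $3, 8        | $0=0 $1=15 $2=5 $3=13 $4=1
PC=6  or   $2, $1, $3        | $0=0 $1=15 $2=15 $3=13 $4=1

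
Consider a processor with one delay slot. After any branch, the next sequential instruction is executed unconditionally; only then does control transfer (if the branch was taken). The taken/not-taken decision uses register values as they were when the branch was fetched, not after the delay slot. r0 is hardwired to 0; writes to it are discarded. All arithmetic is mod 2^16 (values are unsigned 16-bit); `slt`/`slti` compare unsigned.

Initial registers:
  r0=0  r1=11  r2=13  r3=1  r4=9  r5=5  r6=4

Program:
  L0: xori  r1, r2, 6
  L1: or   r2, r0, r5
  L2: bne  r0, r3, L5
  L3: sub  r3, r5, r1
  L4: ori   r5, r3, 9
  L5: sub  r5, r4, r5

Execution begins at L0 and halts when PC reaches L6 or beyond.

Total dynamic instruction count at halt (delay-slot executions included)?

PC=0  xori  r1, r2, 6        | r0=0 r1=11 r2=13 r3=1 r4=9 r5=5 r6=4
PC=1  or   r2, r0, r5        | r0=0 r1=11 r2=5 r3=1 r4=9 r5=5 r6=4
PC=2  bne  r0, r3, L5        | r0=0 r1=11 r2=5 r3=1 r4=9 r5=5 r6=4  [TAKEN]
PC=3  sub  r3, r5, r1        | r0=0 r1=11 r2=5 r3=65530 r4=9 r5=5 r6=4
PC=5  sub  r5, r4, r5        | r0=0 r1=11 r2=5 r3=65530 r4=9 r5=4 r6=4

5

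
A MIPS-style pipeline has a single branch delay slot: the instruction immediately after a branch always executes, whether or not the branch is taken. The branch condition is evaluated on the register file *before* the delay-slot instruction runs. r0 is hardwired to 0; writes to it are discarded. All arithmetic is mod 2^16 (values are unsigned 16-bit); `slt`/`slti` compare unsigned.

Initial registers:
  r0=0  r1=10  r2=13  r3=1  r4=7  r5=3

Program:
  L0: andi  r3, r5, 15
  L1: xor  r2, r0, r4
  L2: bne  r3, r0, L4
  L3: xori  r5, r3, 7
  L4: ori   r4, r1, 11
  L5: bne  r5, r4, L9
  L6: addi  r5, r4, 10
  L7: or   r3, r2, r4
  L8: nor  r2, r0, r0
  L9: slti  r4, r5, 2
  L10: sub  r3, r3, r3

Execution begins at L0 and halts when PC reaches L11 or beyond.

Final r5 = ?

[0] andi  r3, r5, 15  →  {r0:0, r1:10, r2:13, r3:3, r4:7, r5:3}
[1] xor  r2, r0, r4  →  {r0:0, r1:10, r2:7, r3:3, r4:7, r5:3}
[2] bne  r3, r0, L4  →  {r0:0, r1:10, r2:7, r3:3, r4:7, r5:3}  ⟨branch taken⟩
[3] xori  r5, r3, 7  →  {r0:0, r1:10, r2:7, r3:3, r4:7, r5:4}
[4] ori   r4, r1, 11  →  {r0:0, r1:10, r2:7, r3:3, r4:11, r5:4}
[5] bne  r5, r4, L9  →  {r0:0, r1:10, r2:7, r3:3, r4:11, r5:4}  ⟨branch taken⟩
[6] addi  r5, r4, 10  →  {r0:0, r1:10, r2:7, r3:3, r4:11, r5:21}
[9] slti  r4, r5, 2  →  {r0:0, r1:10, r2:7, r3:3, r4:0, r5:21}
[10] sub  r3, r3, r3  →  {r0:0, r1:10, r2:7, r3:0, r4:0, r5:21}

21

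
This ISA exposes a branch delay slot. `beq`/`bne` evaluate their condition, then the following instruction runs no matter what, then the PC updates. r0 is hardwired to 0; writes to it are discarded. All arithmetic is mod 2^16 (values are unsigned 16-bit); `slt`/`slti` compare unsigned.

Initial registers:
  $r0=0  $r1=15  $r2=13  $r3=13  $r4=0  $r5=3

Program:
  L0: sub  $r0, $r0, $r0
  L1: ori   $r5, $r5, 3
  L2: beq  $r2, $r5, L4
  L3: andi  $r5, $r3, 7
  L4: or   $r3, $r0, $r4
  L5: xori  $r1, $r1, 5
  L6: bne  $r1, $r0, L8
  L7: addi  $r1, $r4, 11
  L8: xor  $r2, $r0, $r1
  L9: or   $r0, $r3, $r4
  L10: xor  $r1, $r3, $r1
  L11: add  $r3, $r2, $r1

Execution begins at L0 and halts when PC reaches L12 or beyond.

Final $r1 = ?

  step pc=0: sub  $r0, $r0, $r0  regs=(0,15,13,13,0,3)
  step pc=1: ori   $r5, $r5, 3  regs=(0,15,13,13,0,3)
  step pc=2: beq  $r2, $r5, L4  cond=F  regs=(0,15,13,13,0,3)
  step pc=3: andi  $r5, $r3, 7  regs=(0,15,13,13,0,5)
  step pc=4: or   $r3, $r0, $r4  regs=(0,15,13,0,0,5)
  step pc=5: xori  $r1, $r1, 5  regs=(0,10,13,0,0,5)
  step pc=6: bne  $r1, $r0, L8  cond=T  regs=(0,10,13,0,0,5)
  step pc=7: addi  $r1, $r4, 11  regs=(0,11,13,0,0,5)
  step pc=8: xor  $r2, $r0, $r1  regs=(0,11,11,0,0,5)
  step pc=9: or   $r0, $r3, $r4  regs=(0,11,11,0,0,5)
  step pc=10: xor  $r1, $r3, $r1  regs=(0,11,11,0,0,5)
  step pc=11: add  $r3, $r2, $r1  regs=(0,11,11,22,0,5)

11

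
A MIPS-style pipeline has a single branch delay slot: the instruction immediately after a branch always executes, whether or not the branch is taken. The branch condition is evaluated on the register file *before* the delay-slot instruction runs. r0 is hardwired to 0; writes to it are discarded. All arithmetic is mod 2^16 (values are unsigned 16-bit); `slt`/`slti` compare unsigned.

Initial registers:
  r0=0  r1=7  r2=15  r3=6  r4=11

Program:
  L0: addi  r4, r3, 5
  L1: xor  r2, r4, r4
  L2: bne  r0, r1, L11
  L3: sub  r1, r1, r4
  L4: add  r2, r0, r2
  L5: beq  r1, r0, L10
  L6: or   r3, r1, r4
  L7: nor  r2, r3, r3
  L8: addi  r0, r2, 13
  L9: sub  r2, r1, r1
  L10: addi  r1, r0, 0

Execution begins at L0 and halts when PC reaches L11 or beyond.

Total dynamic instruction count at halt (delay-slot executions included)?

4

  step pc=0: addi  r4, r3, 5  regs=(0,7,15,6,11)
  step pc=1: xor  r2, r4, r4  regs=(0,7,0,6,11)
  step pc=2: bne  r0, r1, L11  cond=T  regs=(0,7,0,6,11)
  step pc=3: sub  r1, r1, r4  regs=(0,65532,0,6,11)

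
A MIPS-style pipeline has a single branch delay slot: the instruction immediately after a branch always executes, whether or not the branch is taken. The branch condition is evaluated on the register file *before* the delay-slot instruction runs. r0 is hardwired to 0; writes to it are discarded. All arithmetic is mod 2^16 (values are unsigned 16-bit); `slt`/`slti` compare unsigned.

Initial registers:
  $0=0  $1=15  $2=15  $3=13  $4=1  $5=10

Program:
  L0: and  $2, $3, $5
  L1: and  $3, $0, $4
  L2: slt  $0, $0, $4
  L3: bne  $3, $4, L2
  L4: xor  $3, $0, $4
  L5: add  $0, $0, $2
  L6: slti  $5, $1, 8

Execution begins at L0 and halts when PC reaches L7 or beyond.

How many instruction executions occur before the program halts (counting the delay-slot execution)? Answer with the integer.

10

  step pc=0: and  $2, $3, $5  regs=(0,15,8,13,1,10)
  step pc=1: and  $3, $0, $4  regs=(0,15,8,0,1,10)
  step pc=2: slt  $0, $0, $4  regs=(0,15,8,0,1,10)
  step pc=3: bne  $3, $4, L2  cond=T  regs=(0,15,8,0,1,10)
  step pc=4: xor  $3, $0, $4  regs=(0,15,8,1,1,10)
  step pc=2: slt  $0, $0, $4  regs=(0,15,8,1,1,10)
  step pc=3: bne  $3, $4, L2  cond=F  regs=(0,15,8,1,1,10)
  step pc=4: xor  $3, $0, $4  regs=(0,15,8,1,1,10)
  step pc=5: add  $0, $0, $2  regs=(0,15,8,1,1,10)
  step pc=6: slti  $5, $1, 8  regs=(0,15,8,1,1,0)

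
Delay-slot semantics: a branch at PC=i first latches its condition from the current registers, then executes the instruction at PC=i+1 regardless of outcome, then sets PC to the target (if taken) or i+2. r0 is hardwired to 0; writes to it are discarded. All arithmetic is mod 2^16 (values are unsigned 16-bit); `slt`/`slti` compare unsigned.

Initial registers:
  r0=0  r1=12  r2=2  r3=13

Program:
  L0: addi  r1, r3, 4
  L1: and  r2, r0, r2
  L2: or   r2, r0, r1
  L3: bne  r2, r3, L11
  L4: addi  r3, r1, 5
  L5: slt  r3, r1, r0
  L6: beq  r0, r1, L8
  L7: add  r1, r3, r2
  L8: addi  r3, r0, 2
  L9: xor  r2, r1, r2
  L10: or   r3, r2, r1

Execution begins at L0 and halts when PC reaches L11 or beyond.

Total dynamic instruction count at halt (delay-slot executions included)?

[0] addi  r1, r3, 4  →  {r0:0, r1:17, r2:2, r3:13}
[1] and  r2, r0, r2  →  {r0:0, r1:17, r2:0, r3:13}
[2] or   r2, r0, r1  →  {r0:0, r1:17, r2:17, r3:13}
[3] bne  r2, r3, L11  →  {r0:0, r1:17, r2:17, r3:13}  ⟨branch taken⟩
[4] addi  r3, r1, 5  →  {r0:0, r1:17, r2:17, r3:22}

5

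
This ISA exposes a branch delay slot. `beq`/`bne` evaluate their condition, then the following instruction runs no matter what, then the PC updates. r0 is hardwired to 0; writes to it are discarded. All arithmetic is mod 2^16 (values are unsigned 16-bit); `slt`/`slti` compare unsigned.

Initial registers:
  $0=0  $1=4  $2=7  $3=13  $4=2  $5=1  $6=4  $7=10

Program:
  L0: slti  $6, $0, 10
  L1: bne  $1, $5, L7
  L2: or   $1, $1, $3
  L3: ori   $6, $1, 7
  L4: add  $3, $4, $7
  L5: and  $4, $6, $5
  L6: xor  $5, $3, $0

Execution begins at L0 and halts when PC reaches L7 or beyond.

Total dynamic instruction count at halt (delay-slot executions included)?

3

[0] slti  $6, $0, 10  →  {$0:0, $1:4, $2:7, $3:13, $4:2, $5:1, $6:1, $7:10}
[1] bne  $1, $5, L7  →  {$0:0, $1:4, $2:7, $3:13, $4:2, $5:1, $6:1, $7:10}  ⟨branch taken⟩
[2] or   $1, $1, $3  →  {$0:0, $1:13, $2:7, $3:13, $4:2, $5:1, $6:1, $7:10}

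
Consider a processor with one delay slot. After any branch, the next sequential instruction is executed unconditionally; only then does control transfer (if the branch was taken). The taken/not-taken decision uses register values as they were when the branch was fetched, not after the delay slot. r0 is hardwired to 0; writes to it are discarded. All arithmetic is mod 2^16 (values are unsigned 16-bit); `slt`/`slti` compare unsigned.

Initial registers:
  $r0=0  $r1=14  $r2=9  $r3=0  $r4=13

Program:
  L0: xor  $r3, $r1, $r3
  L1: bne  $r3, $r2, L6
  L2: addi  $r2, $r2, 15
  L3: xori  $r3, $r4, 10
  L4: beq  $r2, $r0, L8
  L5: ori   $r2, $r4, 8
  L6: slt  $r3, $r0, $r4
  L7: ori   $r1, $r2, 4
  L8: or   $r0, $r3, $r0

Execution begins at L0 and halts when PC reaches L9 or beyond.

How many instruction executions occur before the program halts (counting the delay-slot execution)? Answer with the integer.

PC=0  xor  $r3, $r1, $r3     | $r0=0 $r1=14 $r2=9 $r3=14 $r4=13
PC=1  bne  $r3, $r2, L6      | $r0=0 $r1=14 $r2=9 $r3=14 $r4=13  [TAKEN]
PC=2  addi  $r2, $r2, 15     | $r0=0 $r1=14 $r2=24 $r3=14 $r4=13
PC=6  slt  $r3, $r0, $r4     | $r0=0 $r1=14 $r2=24 $r3=1 $r4=13
PC=7  ori   $r1, $r2, 4      | $r0=0 $r1=28 $r2=24 $r3=1 $r4=13
PC=8  or   $r0, $r3, $r0     | $r0=0 $r1=28 $r2=24 $r3=1 $r4=13

6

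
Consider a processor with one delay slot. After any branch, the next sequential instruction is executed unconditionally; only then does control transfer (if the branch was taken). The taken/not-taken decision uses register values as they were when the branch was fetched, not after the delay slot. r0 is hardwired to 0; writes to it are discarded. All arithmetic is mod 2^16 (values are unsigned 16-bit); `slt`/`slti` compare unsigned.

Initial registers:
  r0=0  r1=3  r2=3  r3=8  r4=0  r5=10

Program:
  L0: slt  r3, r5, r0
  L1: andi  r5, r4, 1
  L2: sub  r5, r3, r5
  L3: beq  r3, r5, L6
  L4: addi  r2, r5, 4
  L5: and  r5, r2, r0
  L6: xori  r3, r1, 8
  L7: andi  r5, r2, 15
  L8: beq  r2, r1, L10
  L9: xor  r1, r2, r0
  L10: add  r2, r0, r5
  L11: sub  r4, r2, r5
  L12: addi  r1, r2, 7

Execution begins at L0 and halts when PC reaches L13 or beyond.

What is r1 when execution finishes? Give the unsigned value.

  step pc=0: slt  r3, r5, r0  regs=(0,3,3,0,0,10)
  step pc=1: andi  r5, r4, 1  regs=(0,3,3,0,0,0)
  step pc=2: sub  r5, r3, r5  regs=(0,3,3,0,0,0)
  step pc=3: beq  r3, r5, L6  cond=T  regs=(0,3,3,0,0,0)
  step pc=4: addi  r2, r5, 4  regs=(0,3,4,0,0,0)
  step pc=6: xori  r3, r1, 8  regs=(0,3,4,11,0,0)
  step pc=7: andi  r5, r2, 15  regs=(0,3,4,11,0,4)
  step pc=8: beq  r2, r1, L10  cond=F  regs=(0,3,4,11,0,4)
  step pc=9: xor  r1, r2, r0  regs=(0,4,4,11,0,4)
  step pc=10: add  r2, r0, r5  regs=(0,4,4,11,0,4)
  step pc=11: sub  r4, r2, r5  regs=(0,4,4,11,0,4)
  step pc=12: addi  r1, r2, 7  regs=(0,11,4,11,0,4)

11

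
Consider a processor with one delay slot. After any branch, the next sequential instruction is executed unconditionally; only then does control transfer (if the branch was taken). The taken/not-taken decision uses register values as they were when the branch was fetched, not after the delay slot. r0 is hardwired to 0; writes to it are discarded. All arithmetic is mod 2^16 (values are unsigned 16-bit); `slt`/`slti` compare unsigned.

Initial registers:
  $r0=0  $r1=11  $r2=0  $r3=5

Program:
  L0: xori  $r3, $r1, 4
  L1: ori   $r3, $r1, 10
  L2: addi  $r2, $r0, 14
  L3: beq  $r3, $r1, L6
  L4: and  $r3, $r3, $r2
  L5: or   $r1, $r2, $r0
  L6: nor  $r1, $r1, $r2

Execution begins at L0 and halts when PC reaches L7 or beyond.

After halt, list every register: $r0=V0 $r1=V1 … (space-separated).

PC=0  xori  $r3, $r1, 4      | $r0=0 $r1=11 $r2=0 $r3=15
PC=1  ori   $r3, $r1, 10     | $r0=0 $r1=11 $r2=0 $r3=11
PC=2  addi  $r2, $r0, 14     | $r0=0 $r1=11 $r2=14 $r3=11
PC=3  beq  $r3, $r1, L6      | $r0=0 $r1=11 $r2=14 $r3=11  [TAKEN]
PC=4  and  $r3, $r3, $r2     | $r0=0 $r1=11 $r2=14 $r3=10
PC=6  nor  $r1, $r1, $r2     | $r0=0 $r1=65520 $r2=14 $r3=10

$r0=0 $r1=65520 $r2=14 $r3=10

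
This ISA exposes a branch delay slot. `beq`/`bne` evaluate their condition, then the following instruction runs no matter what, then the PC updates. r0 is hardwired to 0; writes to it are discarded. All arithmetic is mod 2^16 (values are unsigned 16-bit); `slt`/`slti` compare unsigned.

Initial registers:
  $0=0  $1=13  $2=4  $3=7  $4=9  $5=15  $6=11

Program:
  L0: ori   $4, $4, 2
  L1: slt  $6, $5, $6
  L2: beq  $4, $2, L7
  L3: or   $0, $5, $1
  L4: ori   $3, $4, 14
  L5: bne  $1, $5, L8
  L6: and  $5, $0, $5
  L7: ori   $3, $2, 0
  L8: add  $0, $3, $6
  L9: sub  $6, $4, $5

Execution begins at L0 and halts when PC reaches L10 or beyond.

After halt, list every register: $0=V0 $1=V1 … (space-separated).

$0=0 $1=13 $2=4 $3=15 $4=11 $5=0 $6=11

  step pc=0: ori   $4, $4, 2  regs=(0,13,4,7,11,15,11)
  step pc=1: slt  $6, $5, $6  regs=(0,13,4,7,11,15,0)
  step pc=2: beq  $4, $2, L7  cond=F  regs=(0,13,4,7,11,15,0)
  step pc=3: or   $0, $5, $1  regs=(0,13,4,7,11,15,0)
  step pc=4: ori   $3, $4, 14  regs=(0,13,4,15,11,15,0)
  step pc=5: bne  $1, $5, L8  cond=T  regs=(0,13,4,15,11,15,0)
  step pc=6: and  $5, $0, $5  regs=(0,13,4,15,11,0,0)
  step pc=8: add  $0, $3, $6  regs=(0,13,4,15,11,0,0)
  step pc=9: sub  $6, $4, $5  regs=(0,13,4,15,11,0,11)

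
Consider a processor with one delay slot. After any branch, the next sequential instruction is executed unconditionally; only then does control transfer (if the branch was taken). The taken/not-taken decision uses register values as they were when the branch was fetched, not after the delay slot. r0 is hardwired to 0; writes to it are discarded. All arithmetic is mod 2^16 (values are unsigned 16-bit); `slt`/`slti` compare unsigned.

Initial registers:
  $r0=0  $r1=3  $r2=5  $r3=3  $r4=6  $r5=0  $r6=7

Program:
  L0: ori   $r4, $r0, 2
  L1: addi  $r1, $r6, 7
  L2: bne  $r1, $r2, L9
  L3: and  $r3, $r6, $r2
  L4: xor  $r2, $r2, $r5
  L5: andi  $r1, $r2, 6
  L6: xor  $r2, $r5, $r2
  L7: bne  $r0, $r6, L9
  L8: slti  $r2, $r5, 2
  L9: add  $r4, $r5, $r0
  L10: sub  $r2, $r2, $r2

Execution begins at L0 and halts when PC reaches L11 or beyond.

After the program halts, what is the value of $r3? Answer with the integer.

5

PC=0  ori   $r4, $r0, 2      | $r0=0 $r1=3 $r2=5 $r3=3 $r4=2 $r5=0 $r6=7
PC=1  addi  $r1, $r6, 7      | $r0=0 $r1=14 $r2=5 $r3=3 $r4=2 $r5=0 $r6=7
PC=2  bne  $r1, $r2, L9      | $r0=0 $r1=14 $r2=5 $r3=3 $r4=2 $r5=0 $r6=7  [TAKEN]
PC=3  and  $r3, $r6, $r2     | $r0=0 $r1=14 $r2=5 $r3=5 $r4=2 $r5=0 $r6=7
PC=9  add  $r4, $r5, $r0     | $r0=0 $r1=14 $r2=5 $r3=5 $r4=0 $r5=0 $r6=7
PC=10 sub  $r2, $r2, $r2     | $r0=0 $r1=14 $r2=0 $r3=5 $r4=0 $r5=0 $r6=7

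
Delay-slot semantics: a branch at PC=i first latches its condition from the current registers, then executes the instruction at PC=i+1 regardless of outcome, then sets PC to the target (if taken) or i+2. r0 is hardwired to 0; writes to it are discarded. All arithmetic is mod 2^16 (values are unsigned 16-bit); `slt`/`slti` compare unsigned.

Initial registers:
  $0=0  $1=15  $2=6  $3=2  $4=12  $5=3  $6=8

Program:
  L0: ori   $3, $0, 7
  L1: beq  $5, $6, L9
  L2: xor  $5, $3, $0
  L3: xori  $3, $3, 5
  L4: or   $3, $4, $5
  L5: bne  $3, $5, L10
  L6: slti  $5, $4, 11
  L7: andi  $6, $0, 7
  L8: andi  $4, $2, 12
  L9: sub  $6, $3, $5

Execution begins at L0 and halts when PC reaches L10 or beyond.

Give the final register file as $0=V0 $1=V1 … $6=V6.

[0] ori   $3, $0, 7  →  {$0:0, $1:15, $2:6, $3:7, $4:12, $5:3, $6:8}
[1] beq  $5, $6, L9  →  {$0:0, $1:15, $2:6, $3:7, $4:12, $5:3, $6:8}  ⟨branch fallthrough⟩
[2] xor  $5, $3, $0  →  {$0:0, $1:15, $2:6, $3:7, $4:12, $5:7, $6:8}
[3] xori  $3, $3, 5  →  {$0:0, $1:15, $2:6, $3:2, $4:12, $5:7, $6:8}
[4] or   $3, $4, $5  →  {$0:0, $1:15, $2:6, $3:15, $4:12, $5:7, $6:8}
[5] bne  $3, $5, L10  →  {$0:0, $1:15, $2:6, $3:15, $4:12, $5:7, $6:8}  ⟨branch taken⟩
[6] slti  $5, $4, 11  →  {$0:0, $1:15, $2:6, $3:15, $4:12, $5:0, $6:8}

$0=0 $1=15 $2=6 $3=15 $4=12 $5=0 $6=8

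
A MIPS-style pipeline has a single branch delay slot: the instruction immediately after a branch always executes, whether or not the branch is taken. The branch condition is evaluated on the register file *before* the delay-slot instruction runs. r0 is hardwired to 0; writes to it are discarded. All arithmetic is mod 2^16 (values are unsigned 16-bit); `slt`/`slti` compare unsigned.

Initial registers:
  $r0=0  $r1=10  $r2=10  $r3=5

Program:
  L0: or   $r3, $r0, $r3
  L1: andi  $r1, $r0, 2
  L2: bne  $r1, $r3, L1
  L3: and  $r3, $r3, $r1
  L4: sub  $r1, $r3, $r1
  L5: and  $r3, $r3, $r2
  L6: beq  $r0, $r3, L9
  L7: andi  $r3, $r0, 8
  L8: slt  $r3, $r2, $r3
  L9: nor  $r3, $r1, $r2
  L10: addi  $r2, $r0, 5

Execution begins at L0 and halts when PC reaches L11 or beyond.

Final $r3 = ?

[0] or   $r3, $r0, $r3  →  {$r0:0, $r1:10, $r2:10, $r3:5}
[1] andi  $r1, $r0, 2  →  {$r0:0, $r1:0, $r2:10, $r3:5}
[2] bne  $r1, $r3, L1  →  {$r0:0, $r1:0, $r2:10, $r3:5}  ⟨branch taken⟩
[3] and  $r3, $r3, $r1  →  {$r0:0, $r1:0, $r2:10, $r3:0}
[1] andi  $r1, $r0, 2  →  {$r0:0, $r1:0, $r2:10, $r3:0}
[2] bne  $r1, $r3, L1  →  {$r0:0, $r1:0, $r2:10, $r3:0}  ⟨branch fallthrough⟩
[3] and  $r3, $r3, $r1  →  {$r0:0, $r1:0, $r2:10, $r3:0}
[4] sub  $r1, $r3, $r1  →  {$r0:0, $r1:0, $r2:10, $r3:0}
[5] and  $r3, $r3, $r2  →  {$r0:0, $r1:0, $r2:10, $r3:0}
[6] beq  $r0, $r3, L9  →  {$r0:0, $r1:0, $r2:10, $r3:0}  ⟨branch taken⟩
[7] andi  $r3, $r0, 8  →  {$r0:0, $r1:0, $r2:10, $r3:0}
[9] nor  $r3, $r1, $r2  →  {$r0:0, $r1:0, $r2:10, $r3:65525}
[10] addi  $r2, $r0, 5  →  {$r0:0, $r1:0, $r2:5, $r3:65525}

65525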